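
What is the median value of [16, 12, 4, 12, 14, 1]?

12

Step 1: Sort the data in ascending order: [1, 4, 12, 12, 14, 16]
Step 2: The number of values is n = 6.
Step 3: Since n is even, the median is the average of positions 3 and 4:
  Median = (12 + 12) / 2 = 12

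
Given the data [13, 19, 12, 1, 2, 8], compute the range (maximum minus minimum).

18

Step 1: Identify the maximum value: max = 19
Step 2: Identify the minimum value: min = 1
Step 3: Range = max - min = 19 - 1 = 18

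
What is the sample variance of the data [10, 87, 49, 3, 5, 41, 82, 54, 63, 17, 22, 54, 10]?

848.5256

Step 1: Compute the mean: (10 + 87 + 49 + 3 + 5 + 41 + 82 + 54 + 63 + 17 + 22 + 54 + 10) / 13 = 38.2308
Step 2: Compute squared deviations from the mean:
  (10 - 38.2308)^2 = 796.9763
  (87 - 38.2308)^2 = 2378.4379
  (49 - 38.2308)^2 = 115.9763
  (3 - 38.2308)^2 = 1241.2071
  (5 - 38.2308)^2 = 1104.284
  (41 - 38.2308)^2 = 7.6686
  (82 - 38.2308)^2 = 1915.7456
  (54 - 38.2308)^2 = 248.6686
  (63 - 38.2308)^2 = 613.5148
  (17 - 38.2308)^2 = 450.7456
  (22 - 38.2308)^2 = 263.4379
  (54 - 38.2308)^2 = 248.6686
  (10 - 38.2308)^2 = 796.9763
Step 3: Sum of squared deviations = 10182.3077
Step 4: Sample variance = 10182.3077 / 12 = 848.5256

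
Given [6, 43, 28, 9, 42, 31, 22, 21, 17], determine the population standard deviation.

12.2927

Step 1: Compute the mean: 24.3333
Step 2: Sum of squared deviations from the mean: 1360
Step 3: Population variance = 1360 / 9 = 151.1111
Step 4: Standard deviation = sqrt(151.1111) = 12.2927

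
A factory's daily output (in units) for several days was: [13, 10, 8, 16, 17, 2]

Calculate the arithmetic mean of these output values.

11

Step 1: Sum all values: 13 + 10 + 8 + 16 + 17 + 2 = 66
Step 2: Count the number of values: n = 6
Step 3: Mean = sum / n = 66 / 6 = 11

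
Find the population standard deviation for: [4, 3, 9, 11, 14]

4.1665

Step 1: Compute the mean: 8.2
Step 2: Sum of squared deviations from the mean: 86.8
Step 3: Population variance = 86.8 / 5 = 17.36
Step 4: Standard deviation = sqrt(17.36) = 4.1665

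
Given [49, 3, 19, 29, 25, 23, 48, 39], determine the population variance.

210.9844

Step 1: Compute the mean: (49 + 3 + 19 + 29 + 25 + 23 + 48 + 39) / 8 = 29.375
Step 2: Compute squared deviations from the mean:
  (49 - 29.375)^2 = 385.1406
  (3 - 29.375)^2 = 695.6406
  (19 - 29.375)^2 = 107.6406
  (29 - 29.375)^2 = 0.1406
  (25 - 29.375)^2 = 19.1406
  (23 - 29.375)^2 = 40.6406
  (48 - 29.375)^2 = 346.8906
  (39 - 29.375)^2 = 92.6406
Step 3: Sum of squared deviations = 1687.875
Step 4: Population variance = 1687.875 / 8 = 210.9844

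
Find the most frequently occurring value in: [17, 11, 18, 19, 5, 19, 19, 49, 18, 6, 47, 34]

19

Step 1: Count the frequency of each value:
  5: appears 1 time(s)
  6: appears 1 time(s)
  11: appears 1 time(s)
  17: appears 1 time(s)
  18: appears 2 time(s)
  19: appears 3 time(s)
  34: appears 1 time(s)
  47: appears 1 time(s)
  49: appears 1 time(s)
Step 2: The value 19 appears most frequently (3 times).
Step 3: Mode = 19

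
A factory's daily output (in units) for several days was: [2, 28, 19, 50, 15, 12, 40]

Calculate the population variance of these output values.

240.2041

Step 1: Compute the mean: (2 + 28 + 19 + 50 + 15 + 12 + 40) / 7 = 23.7143
Step 2: Compute squared deviations from the mean:
  (2 - 23.7143)^2 = 471.5102
  (28 - 23.7143)^2 = 18.3673
  (19 - 23.7143)^2 = 22.2245
  (50 - 23.7143)^2 = 690.9388
  (15 - 23.7143)^2 = 75.9388
  (12 - 23.7143)^2 = 137.2245
  (40 - 23.7143)^2 = 265.2245
Step 3: Sum of squared deviations = 1681.4286
Step 4: Population variance = 1681.4286 / 7 = 240.2041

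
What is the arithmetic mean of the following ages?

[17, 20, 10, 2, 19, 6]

12.3333

Step 1: Sum all values: 17 + 20 + 10 + 2 + 19 + 6 = 74
Step 2: Count the number of values: n = 6
Step 3: Mean = sum / n = 74 / 6 = 12.3333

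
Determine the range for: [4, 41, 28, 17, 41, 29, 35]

37

Step 1: Identify the maximum value: max = 41
Step 2: Identify the minimum value: min = 4
Step 3: Range = max - min = 41 - 4 = 37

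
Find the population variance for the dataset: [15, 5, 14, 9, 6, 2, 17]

27.9184

Step 1: Compute the mean: (15 + 5 + 14 + 9 + 6 + 2 + 17) / 7 = 9.7143
Step 2: Compute squared deviations from the mean:
  (15 - 9.7143)^2 = 27.9388
  (5 - 9.7143)^2 = 22.2245
  (14 - 9.7143)^2 = 18.3673
  (9 - 9.7143)^2 = 0.5102
  (6 - 9.7143)^2 = 13.7959
  (2 - 9.7143)^2 = 59.5102
  (17 - 9.7143)^2 = 53.0816
Step 3: Sum of squared deviations = 195.4286
Step 4: Population variance = 195.4286 / 7 = 27.9184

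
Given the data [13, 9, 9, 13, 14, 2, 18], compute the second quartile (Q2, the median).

13

Step 1: Sort the data: [2, 9, 9, 13, 13, 14, 18]
Step 2: n = 7
Step 3: Q2 is the median. Since n is odd, it is the middle value at position 4: 13
Step 4: Q2 = 13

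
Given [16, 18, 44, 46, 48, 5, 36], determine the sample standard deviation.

17.2033

Step 1: Compute the mean: 30.4286
Step 2: Sum of squared deviations from the mean: 1775.7143
Step 3: Sample variance = 1775.7143 / 6 = 295.9524
Step 4: Standard deviation = sqrt(295.9524) = 17.2033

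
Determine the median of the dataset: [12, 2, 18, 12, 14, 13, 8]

12

Step 1: Sort the data in ascending order: [2, 8, 12, 12, 13, 14, 18]
Step 2: The number of values is n = 7.
Step 3: Since n is odd, the median is the middle value at position 4: 12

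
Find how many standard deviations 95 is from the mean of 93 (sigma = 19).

0.1053

Step 1: Recall the z-score formula: z = (x - mu) / sigma
Step 2: Substitute values: z = (95 - 93) / 19
Step 3: z = 2 / 19 = 0.1053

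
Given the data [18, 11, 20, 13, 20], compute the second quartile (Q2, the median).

18

Step 1: Sort the data: [11, 13, 18, 20, 20]
Step 2: n = 5
Step 3: Q2 is the median. Since n is odd, it is the middle value at position 3: 18
Step 4: Q2 = 18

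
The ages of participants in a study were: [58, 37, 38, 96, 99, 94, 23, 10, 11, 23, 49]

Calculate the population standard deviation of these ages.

32.1882

Step 1: Compute the mean: 48.9091
Step 2: Sum of squared deviations from the mean: 11396.9091
Step 3: Population variance = 11396.9091 / 11 = 1036.0826
Step 4: Standard deviation = sqrt(1036.0826) = 32.1882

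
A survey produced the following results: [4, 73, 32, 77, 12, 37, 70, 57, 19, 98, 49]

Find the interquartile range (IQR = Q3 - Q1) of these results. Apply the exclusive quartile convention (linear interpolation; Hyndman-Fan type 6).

54

Step 1: Sort the data: [4, 12, 19, 32, 37, 49, 57, 70, 73, 77, 98]
Step 2: n = 11
Step 3: Using the exclusive quartile method:
  Q1 = 19
  Q2 (median) = 49
  Q3 = 73
  IQR = Q3 - Q1 = 73 - 19 = 54
Step 4: IQR = 54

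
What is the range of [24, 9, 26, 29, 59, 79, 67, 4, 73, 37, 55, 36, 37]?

75

Step 1: Identify the maximum value: max = 79
Step 2: Identify the minimum value: min = 4
Step 3: Range = max - min = 79 - 4 = 75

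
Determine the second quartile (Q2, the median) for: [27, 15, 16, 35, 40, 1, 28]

27

Step 1: Sort the data: [1, 15, 16, 27, 28, 35, 40]
Step 2: n = 7
Step 3: Q2 is the median. Since n is odd, it is the middle value at position 4: 27
Step 4: Q2 = 27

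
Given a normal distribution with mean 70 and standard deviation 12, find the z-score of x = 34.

-3

Step 1: Recall the z-score formula: z = (x - mu) / sigma
Step 2: Substitute values: z = (34 - 70) / 12
Step 3: z = -36 / 12 = -3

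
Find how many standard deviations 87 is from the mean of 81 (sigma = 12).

0.5

Step 1: Recall the z-score formula: z = (x - mu) / sigma
Step 2: Substitute values: z = (87 - 81) / 12
Step 3: z = 6 / 12 = 0.5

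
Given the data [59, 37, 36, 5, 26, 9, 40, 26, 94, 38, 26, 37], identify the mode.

26

Step 1: Count the frequency of each value:
  5: appears 1 time(s)
  9: appears 1 time(s)
  26: appears 3 time(s)
  36: appears 1 time(s)
  37: appears 2 time(s)
  38: appears 1 time(s)
  40: appears 1 time(s)
  59: appears 1 time(s)
  94: appears 1 time(s)
Step 2: The value 26 appears most frequently (3 times).
Step 3: Mode = 26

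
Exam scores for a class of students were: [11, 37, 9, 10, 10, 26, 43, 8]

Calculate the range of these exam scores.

35

Step 1: Identify the maximum value: max = 43
Step 2: Identify the minimum value: min = 8
Step 3: Range = max - min = 43 - 8 = 35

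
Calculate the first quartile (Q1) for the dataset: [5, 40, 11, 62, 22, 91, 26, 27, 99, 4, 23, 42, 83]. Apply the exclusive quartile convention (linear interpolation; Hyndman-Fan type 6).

16.5

Step 1: Sort the data: [4, 5, 11, 22, 23, 26, 27, 40, 42, 62, 83, 91, 99]
Step 2: n = 13
Step 3: Using the exclusive quartile method:
  Q1 = 16.5
  Q2 (median) = 27
  Q3 = 72.5
  IQR = Q3 - Q1 = 72.5 - 16.5 = 56
Step 4: Q1 = 16.5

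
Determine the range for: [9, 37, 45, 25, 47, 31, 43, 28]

38

Step 1: Identify the maximum value: max = 47
Step 2: Identify the minimum value: min = 9
Step 3: Range = max - min = 47 - 9 = 38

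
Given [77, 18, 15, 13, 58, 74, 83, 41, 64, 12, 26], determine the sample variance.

794.0182

Step 1: Compute the mean: (77 + 18 + 15 + 13 + 58 + 74 + 83 + 41 + 64 + 12 + 26) / 11 = 43.7273
Step 2: Compute squared deviations from the mean:
  (77 - 43.7273)^2 = 1107.0744
  (18 - 43.7273)^2 = 661.8926
  (15 - 43.7273)^2 = 825.2562
  (13 - 43.7273)^2 = 944.1653
  (58 - 43.7273)^2 = 203.7107
  (74 - 43.7273)^2 = 916.438
  (83 - 43.7273)^2 = 1542.3471
  (41 - 43.7273)^2 = 7.438
  (64 - 43.7273)^2 = 410.9835
  (12 - 43.7273)^2 = 1006.6198
  (26 - 43.7273)^2 = 314.2562
Step 3: Sum of squared deviations = 7940.1818
Step 4: Sample variance = 7940.1818 / 10 = 794.0182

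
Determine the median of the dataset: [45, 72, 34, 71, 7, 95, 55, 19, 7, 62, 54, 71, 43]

54

Step 1: Sort the data in ascending order: [7, 7, 19, 34, 43, 45, 54, 55, 62, 71, 71, 72, 95]
Step 2: The number of values is n = 13.
Step 3: Since n is odd, the median is the middle value at position 7: 54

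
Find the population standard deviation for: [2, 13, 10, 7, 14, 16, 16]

4.7937

Step 1: Compute the mean: 11.1429
Step 2: Sum of squared deviations from the mean: 160.8571
Step 3: Population variance = 160.8571 / 7 = 22.9796
Step 4: Standard deviation = sqrt(22.9796) = 4.7937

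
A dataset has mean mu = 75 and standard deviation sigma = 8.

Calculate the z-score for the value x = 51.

-3

Step 1: Recall the z-score formula: z = (x - mu) / sigma
Step 2: Substitute values: z = (51 - 75) / 8
Step 3: z = -24 / 8 = -3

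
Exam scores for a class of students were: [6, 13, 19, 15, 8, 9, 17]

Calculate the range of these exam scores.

13

Step 1: Identify the maximum value: max = 19
Step 2: Identify the minimum value: min = 6
Step 3: Range = max - min = 19 - 6 = 13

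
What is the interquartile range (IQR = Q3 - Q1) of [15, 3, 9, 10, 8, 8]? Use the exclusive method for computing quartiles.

4.5

Step 1: Sort the data: [3, 8, 8, 9, 10, 15]
Step 2: n = 6
Step 3: Using the exclusive quartile method:
  Q1 = 6.75
  Q2 (median) = 8.5
  Q3 = 11.25
  IQR = Q3 - Q1 = 11.25 - 6.75 = 4.5
Step 4: IQR = 4.5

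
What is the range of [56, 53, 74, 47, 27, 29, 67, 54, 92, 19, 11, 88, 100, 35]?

89

Step 1: Identify the maximum value: max = 100
Step 2: Identify the minimum value: min = 11
Step 3: Range = max - min = 100 - 11 = 89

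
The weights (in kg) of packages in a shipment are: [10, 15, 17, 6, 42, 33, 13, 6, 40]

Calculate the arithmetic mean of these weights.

20.2222

Step 1: Sum all values: 10 + 15 + 17 + 6 + 42 + 33 + 13 + 6 + 40 = 182
Step 2: Count the number of values: n = 9
Step 3: Mean = sum / n = 182 / 9 = 20.2222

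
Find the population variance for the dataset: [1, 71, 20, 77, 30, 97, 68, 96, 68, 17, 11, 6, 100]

1298.3787

Step 1: Compute the mean: (1 + 71 + 20 + 77 + 30 + 97 + 68 + 96 + 68 + 17 + 11 + 6 + 100) / 13 = 50.9231
Step 2: Compute squared deviations from the mean:
  (1 - 50.9231)^2 = 2492.3136
  (71 - 50.9231)^2 = 403.0828
  (20 - 50.9231)^2 = 956.2367
  (77 - 50.9231)^2 = 680.0059
  (30 - 50.9231)^2 = 437.7751
  (97 - 50.9231)^2 = 2123.0828
  (68 - 50.9231)^2 = 291.6213
  (96 - 50.9231)^2 = 2031.929
  (68 - 50.9231)^2 = 291.6213
  (17 - 50.9231)^2 = 1150.7751
  (11 - 50.9231)^2 = 1593.8521
  (6 - 50.9231)^2 = 2018.0828
  (100 - 50.9231)^2 = 2408.5444
Step 3: Sum of squared deviations = 16878.9231
Step 4: Population variance = 16878.9231 / 13 = 1298.3787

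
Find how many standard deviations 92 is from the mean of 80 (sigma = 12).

1

Step 1: Recall the z-score formula: z = (x - mu) / sigma
Step 2: Substitute values: z = (92 - 80) / 12
Step 3: z = 12 / 12 = 1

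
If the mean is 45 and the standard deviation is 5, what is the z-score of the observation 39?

-1.2

Step 1: Recall the z-score formula: z = (x - mu) / sigma
Step 2: Substitute values: z = (39 - 45) / 5
Step 3: z = -6 / 5 = -1.2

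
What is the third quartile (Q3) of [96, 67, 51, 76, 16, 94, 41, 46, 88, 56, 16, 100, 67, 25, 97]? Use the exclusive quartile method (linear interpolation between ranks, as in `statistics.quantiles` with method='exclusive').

94

Step 1: Sort the data: [16, 16, 25, 41, 46, 51, 56, 67, 67, 76, 88, 94, 96, 97, 100]
Step 2: n = 15
Step 3: Using the exclusive quartile method:
  Q1 = 41
  Q2 (median) = 67
  Q3 = 94
  IQR = Q3 - Q1 = 94 - 41 = 53
Step 4: Q3 = 94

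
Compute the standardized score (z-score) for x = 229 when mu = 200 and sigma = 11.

2.6364

Step 1: Recall the z-score formula: z = (x - mu) / sigma
Step 2: Substitute values: z = (229 - 200) / 11
Step 3: z = 29 / 11 = 2.6364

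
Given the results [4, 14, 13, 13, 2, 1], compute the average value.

7.8333

Step 1: Sum all values: 4 + 14 + 13 + 13 + 2 + 1 = 47
Step 2: Count the number of values: n = 6
Step 3: Mean = sum / n = 47 / 6 = 7.8333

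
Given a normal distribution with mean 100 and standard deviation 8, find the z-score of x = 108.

1

Step 1: Recall the z-score formula: z = (x - mu) / sigma
Step 2: Substitute values: z = (108 - 100) / 8
Step 3: z = 8 / 8 = 1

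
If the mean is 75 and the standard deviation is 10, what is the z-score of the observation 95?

2

Step 1: Recall the z-score formula: z = (x - mu) / sigma
Step 2: Substitute values: z = (95 - 75) / 10
Step 3: z = 20 / 10 = 2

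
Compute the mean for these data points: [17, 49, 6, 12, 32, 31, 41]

26.8571

Step 1: Sum all values: 17 + 49 + 6 + 12 + 32 + 31 + 41 = 188
Step 2: Count the number of values: n = 7
Step 3: Mean = sum / n = 188 / 7 = 26.8571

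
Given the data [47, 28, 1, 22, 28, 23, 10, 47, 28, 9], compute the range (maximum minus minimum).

46

Step 1: Identify the maximum value: max = 47
Step 2: Identify the minimum value: min = 1
Step 3: Range = max - min = 47 - 1 = 46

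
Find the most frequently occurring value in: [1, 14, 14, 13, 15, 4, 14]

14

Step 1: Count the frequency of each value:
  1: appears 1 time(s)
  4: appears 1 time(s)
  13: appears 1 time(s)
  14: appears 3 time(s)
  15: appears 1 time(s)
Step 2: The value 14 appears most frequently (3 times).
Step 3: Mode = 14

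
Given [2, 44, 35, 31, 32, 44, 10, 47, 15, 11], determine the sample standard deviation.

16.3194

Step 1: Compute the mean: 27.1
Step 2: Sum of squared deviations from the mean: 2396.9
Step 3: Sample variance = 2396.9 / 9 = 266.3222
Step 4: Standard deviation = sqrt(266.3222) = 16.3194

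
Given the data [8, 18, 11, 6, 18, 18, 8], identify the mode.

18

Step 1: Count the frequency of each value:
  6: appears 1 time(s)
  8: appears 2 time(s)
  11: appears 1 time(s)
  18: appears 3 time(s)
Step 2: The value 18 appears most frequently (3 times).
Step 3: Mode = 18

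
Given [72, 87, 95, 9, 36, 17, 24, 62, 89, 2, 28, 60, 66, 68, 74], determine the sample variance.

937.6857

Step 1: Compute the mean: (72 + 87 + 95 + 9 + 36 + 17 + 24 + 62 + 89 + 2 + 28 + 60 + 66 + 68 + 74) / 15 = 52.6
Step 2: Compute squared deviations from the mean:
  (72 - 52.6)^2 = 376.36
  (87 - 52.6)^2 = 1183.36
  (95 - 52.6)^2 = 1797.76
  (9 - 52.6)^2 = 1900.96
  (36 - 52.6)^2 = 275.56
  (17 - 52.6)^2 = 1267.36
  (24 - 52.6)^2 = 817.96
  (62 - 52.6)^2 = 88.36
  (89 - 52.6)^2 = 1324.96
  (2 - 52.6)^2 = 2560.36
  (28 - 52.6)^2 = 605.16
  (60 - 52.6)^2 = 54.76
  (66 - 52.6)^2 = 179.56
  (68 - 52.6)^2 = 237.16
  (74 - 52.6)^2 = 457.96
Step 3: Sum of squared deviations = 13127.6
Step 4: Sample variance = 13127.6 / 14 = 937.6857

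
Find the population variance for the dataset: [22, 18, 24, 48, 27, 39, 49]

139.6735

Step 1: Compute the mean: (22 + 18 + 24 + 48 + 27 + 39 + 49) / 7 = 32.4286
Step 2: Compute squared deviations from the mean:
  (22 - 32.4286)^2 = 108.7551
  (18 - 32.4286)^2 = 208.1837
  (24 - 32.4286)^2 = 71.0408
  (48 - 32.4286)^2 = 242.4694
  (27 - 32.4286)^2 = 29.4694
  (39 - 32.4286)^2 = 43.1837
  (49 - 32.4286)^2 = 274.6122
Step 3: Sum of squared deviations = 977.7143
Step 4: Population variance = 977.7143 / 7 = 139.6735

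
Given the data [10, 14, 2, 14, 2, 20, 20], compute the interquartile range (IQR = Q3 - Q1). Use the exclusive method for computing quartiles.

18

Step 1: Sort the data: [2, 2, 10, 14, 14, 20, 20]
Step 2: n = 7
Step 3: Using the exclusive quartile method:
  Q1 = 2
  Q2 (median) = 14
  Q3 = 20
  IQR = Q3 - Q1 = 20 - 2 = 18
Step 4: IQR = 18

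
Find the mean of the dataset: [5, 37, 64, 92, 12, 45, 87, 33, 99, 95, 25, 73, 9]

52

Step 1: Sum all values: 5 + 37 + 64 + 92 + 12 + 45 + 87 + 33 + 99 + 95 + 25 + 73 + 9 = 676
Step 2: Count the number of values: n = 13
Step 3: Mean = sum / n = 676 / 13 = 52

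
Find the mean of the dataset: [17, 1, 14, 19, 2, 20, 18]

13

Step 1: Sum all values: 17 + 1 + 14 + 19 + 2 + 20 + 18 = 91
Step 2: Count the number of values: n = 7
Step 3: Mean = sum / n = 91 / 7 = 13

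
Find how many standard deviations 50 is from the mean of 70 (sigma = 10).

-2

Step 1: Recall the z-score formula: z = (x - mu) / sigma
Step 2: Substitute values: z = (50 - 70) / 10
Step 3: z = -20 / 10 = -2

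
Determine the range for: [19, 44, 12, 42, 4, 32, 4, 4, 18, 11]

40

Step 1: Identify the maximum value: max = 44
Step 2: Identify the minimum value: min = 4
Step 3: Range = max - min = 44 - 4 = 40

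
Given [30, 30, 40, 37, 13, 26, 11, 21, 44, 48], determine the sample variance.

157.3333

Step 1: Compute the mean: (30 + 30 + 40 + 37 + 13 + 26 + 11 + 21 + 44 + 48) / 10 = 30
Step 2: Compute squared deviations from the mean:
  (30 - 30)^2 = 0
  (30 - 30)^2 = 0
  (40 - 30)^2 = 100
  (37 - 30)^2 = 49
  (13 - 30)^2 = 289
  (26 - 30)^2 = 16
  (11 - 30)^2 = 361
  (21 - 30)^2 = 81
  (44 - 30)^2 = 196
  (48 - 30)^2 = 324
Step 3: Sum of squared deviations = 1416
Step 4: Sample variance = 1416 / 9 = 157.3333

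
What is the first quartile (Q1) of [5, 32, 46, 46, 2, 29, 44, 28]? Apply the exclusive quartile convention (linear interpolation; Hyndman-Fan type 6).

10.75

Step 1: Sort the data: [2, 5, 28, 29, 32, 44, 46, 46]
Step 2: n = 8
Step 3: Using the exclusive quartile method:
  Q1 = 10.75
  Q2 (median) = 30.5
  Q3 = 45.5
  IQR = Q3 - Q1 = 45.5 - 10.75 = 34.75
Step 4: Q1 = 10.75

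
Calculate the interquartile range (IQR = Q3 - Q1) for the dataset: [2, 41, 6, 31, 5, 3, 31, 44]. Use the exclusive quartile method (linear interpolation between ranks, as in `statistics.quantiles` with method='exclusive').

35

Step 1: Sort the data: [2, 3, 5, 6, 31, 31, 41, 44]
Step 2: n = 8
Step 3: Using the exclusive quartile method:
  Q1 = 3.5
  Q2 (median) = 18.5
  Q3 = 38.5
  IQR = Q3 - Q1 = 38.5 - 3.5 = 35
Step 4: IQR = 35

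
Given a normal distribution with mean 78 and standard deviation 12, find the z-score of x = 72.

-0.5

Step 1: Recall the z-score formula: z = (x - mu) / sigma
Step 2: Substitute values: z = (72 - 78) / 12
Step 3: z = -6 / 12 = -0.5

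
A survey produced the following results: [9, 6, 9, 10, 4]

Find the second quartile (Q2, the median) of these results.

9

Step 1: Sort the data: [4, 6, 9, 9, 10]
Step 2: n = 5
Step 3: Q2 is the median. Since n is odd, it is the middle value at position 3: 9
Step 4: Q2 = 9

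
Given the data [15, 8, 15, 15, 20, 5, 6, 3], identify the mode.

15

Step 1: Count the frequency of each value:
  3: appears 1 time(s)
  5: appears 1 time(s)
  6: appears 1 time(s)
  8: appears 1 time(s)
  15: appears 3 time(s)
  20: appears 1 time(s)
Step 2: The value 15 appears most frequently (3 times).
Step 3: Mode = 15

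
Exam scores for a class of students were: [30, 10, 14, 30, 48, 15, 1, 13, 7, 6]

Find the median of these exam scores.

13.5

Step 1: Sort the data in ascending order: [1, 6, 7, 10, 13, 14, 15, 30, 30, 48]
Step 2: The number of values is n = 10.
Step 3: Since n is even, the median is the average of positions 5 and 6:
  Median = (13 + 14) / 2 = 13.5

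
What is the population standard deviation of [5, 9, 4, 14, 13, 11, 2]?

4.3331

Step 1: Compute the mean: 8.2857
Step 2: Sum of squared deviations from the mean: 131.4286
Step 3: Population variance = 131.4286 / 7 = 18.7755
Step 4: Standard deviation = sqrt(18.7755) = 4.3331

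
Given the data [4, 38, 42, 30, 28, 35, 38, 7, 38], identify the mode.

38

Step 1: Count the frequency of each value:
  4: appears 1 time(s)
  7: appears 1 time(s)
  28: appears 1 time(s)
  30: appears 1 time(s)
  35: appears 1 time(s)
  38: appears 3 time(s)
  42: appears 1 time(s)
Step 2: The value 38 appears most frequently (3 times).
Step 3: Mode = 38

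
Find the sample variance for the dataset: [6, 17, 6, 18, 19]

43.7

Step 1: Compute the mean: (6 + 17 + 6 + 18 + 19) / 5 = 13.2
Step 2: Compute squared deviations from the mean:
  (6 - 13.2)^2 = 51.84
  (17 - 13.2)^2 = 14.44
  (6 - 13.2)^2 = 51.84
  (18 - 13.2)^2 = 23.04
  (19 - 13.2)^2 = 33.64
Step 3: Sum of squared deviations = 174.8
Step 4: Sample variance = 174.8 / 4 = 43.7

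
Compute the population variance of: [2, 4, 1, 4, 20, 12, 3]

41.102

Step 1: Compute the mean: (2 + 4 + 1 + 4 + 20 + 12 + 3) / 7 = 6.5714
Step 2: Compute squared deviations from the mean:
  (2 - 6.5714)^2 = 20.898
  (4 - 6.5714)^2 = 6.6122
  (1 - 6.5714)^2 = 31.0408
  (4 - 6.5714)^2 = 6.6122
  (20 - 6.5714)^2 = 180.3265
  (12 - 6.5714)^2 = 29.4694
  (3 - 6.5714)^2 = 12.7551
Step 3: Sum of squared deviations = 287.7143
Step 4: Population variance = 287.7143 / 7 = 41.102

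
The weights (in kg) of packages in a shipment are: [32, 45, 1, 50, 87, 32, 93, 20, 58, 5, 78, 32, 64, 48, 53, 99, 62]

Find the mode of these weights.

32

Step 1: Count the frequency of each value:
  1: appears 1 time(s)
  5: appears 1 time(s)
  20: appears 1 time(s)
  32: appears 3 time(s)
  45: appears 1 time(s)
  48: appears 1 time(s)
  50: appears 1 time(s)
  53: appears 1 time(s)
  58: appears 1 time(s)
  62: appears 1 time(s)
  64: appears 1 time(s)
  78: appears 1 time(s)
  87: appears 1 time(s)
  93: appears 1 time(s)
  99: appears 1 time(s)
Step 2: The value 32 appears most frequently (3 times).
Step 3: Mode = 32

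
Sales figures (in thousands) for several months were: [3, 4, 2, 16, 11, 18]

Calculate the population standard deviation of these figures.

6.377

Step 1: Compute the mean: 9
Step 2: Sum of squared deviations from the mean: 244
Step 3: Population variance = 244 / 6 = 40.6667
Step 4: Standard deviation = sqrt(40.6667) = 6.377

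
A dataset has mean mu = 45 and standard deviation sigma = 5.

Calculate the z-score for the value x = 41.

-0.8

Step 1: Recall the z-score formula: z = (x - mu) / sigma
Step 2: Substitute values: z = (41 - 45) / 5
Step 3: z = -4 / 5 = -0.8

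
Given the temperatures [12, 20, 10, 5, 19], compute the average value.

13.2

Step 1: Sum all values: 12 + 20 + 10 + 5 + 19 = 66
Step 2: Count the number of values: n = 5
Step 3: Mean = sum / n = 66 / 5 = 13.2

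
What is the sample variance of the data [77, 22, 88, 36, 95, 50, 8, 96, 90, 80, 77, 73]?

885.8182

Step 1: Compute the mean: (77 + 22 + 88 + 36 + 95 + 50 + 8 + 96 + 90 + 80 + 77 + 73) / 12 = 66
Step 2: Compute squared deviations from the mean:
  (77 - 66)^2 = 121
  (22 - 66)^2 = 1936
  (88 - 66)^2 = 484
  (36 - 66)^2 = 900
  (95 - 66)^2 = 841
  (50 - 66)^2 = 256
  (8 - 66)^2 = 3364
  (96 - 66)^2 = 900
  (90 - 66)^2 = 576
  (80 - 66)^2 = 196
  (77 - 66)^2 = 121
  (73 - 66)^2 = 49
Step 3: Sum of squared deviations = 9744
Step 4: Sample variance = 9744 / 11 = 885.8182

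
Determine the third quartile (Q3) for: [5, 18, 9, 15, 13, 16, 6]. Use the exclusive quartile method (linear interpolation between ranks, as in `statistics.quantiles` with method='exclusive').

16

Step 1: Sort the data: [5, 6, 9, 13, 15, 16, 18]
Step 2: n = 7
Step 3: Using the exclusive quartile method:
  Q1 = 6
  Q2 (median) = 13
  Q3 = 16
  IQR = Q3 - Q1 = 16 - 6 = 10
Step 4: Q3 = 16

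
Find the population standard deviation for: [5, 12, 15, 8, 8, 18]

4.4721

Step 1: Compute the mean: 11
Step 2: Sum of squared deviations from the mean: 120
Step 3: Population variance = 120 / 6 = 20
Step 4: Standard deviation = sqrt(20) = 4.4721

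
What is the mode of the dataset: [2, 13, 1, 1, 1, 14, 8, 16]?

1

Step 1: Count the frequency of each value:
  1: appears 3 time(s)
  2: appears 1 time(s)
  8: appears 1 time(s)
  13: appears 1 time(s)
  14: appears 1 time(s)
  16: appears 1 time(s)
Step 2: The value 1 appears most frequently (3 times).
Step 3: Mode = 1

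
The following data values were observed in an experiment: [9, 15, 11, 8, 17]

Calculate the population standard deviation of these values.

3.4641

Step 1: Compute the mean: 12
Step 2: Sum of squared deviations from the mean: 60
Step 3: Population variance = 60 / 5 = 12
Step 4: Standard deviation = sqrt(12) = 3.4641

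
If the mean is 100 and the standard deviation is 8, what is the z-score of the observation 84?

-2

Step 1: Recall the z-score formula: z = (x - mu) / sigma
Step 2: Substitute values: z = (84 - 100) / 8
Step 3: z = -16 / 8 = -2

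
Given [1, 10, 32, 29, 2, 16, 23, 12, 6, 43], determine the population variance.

175.64

Step 1: Compute the mean: (1 + 10 + 32 + 29 + 2 + 16 + 23 + 12 + 6 + 43) / 10 = 17.4
Step 2: Compute squared deviations from the mean:
  (1 - 17.4)^2 = 268.96
  (10 - 17.4)^2 = 54.76
  (32 - 17.4)^2 = 213.16
  (29 - 17.4)^2 = 134.56
  (2 - 17.4)^2 = 237.16
  (16 - 17.4)^2 = 1.96
  (23 - 17.4)^2 = 31.36
  (12 - 17.4)^2 = 29.16
  (6 - 17.4)^2 = 129.96
  (43 - 17.4)^2 = 655.36
Step 3: Sum of squared deviations = 1756.4
Step 4: Population variance = 1756.4 / 10 = 175.64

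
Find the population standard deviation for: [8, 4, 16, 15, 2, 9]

5.164

Step 1: Compute the mean: 9
Step 2: Sum of squared deviations from the mean: 160
Step 3: Population variance = 160 / 6 = 26.6667
Step 4: Standard deviation = sqrt(26.6667) = 5.164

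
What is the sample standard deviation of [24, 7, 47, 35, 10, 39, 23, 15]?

14.3128

Step 1: Compute the mean: 25
Step 2: Sum of squared deviations from the mean: 1434
Step 3: Sample variance = 1434 / 7 = 204.8571
Step 4: Standard deviation = sqrt(204.8571) = 14.3128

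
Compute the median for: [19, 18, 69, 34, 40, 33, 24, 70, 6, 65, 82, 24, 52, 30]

33.5

Step 1: Sort the data in ascending order: [6, 18, 19, 24, 24, 30, 33, 34, 40, 52, 65, 69, 70, 82]
Step 2: The number of values is n = 14.
Step 3: Since n is even, the median is the average of positions 7 and 8:
  Median = (33 + 34) / 2 = 33.5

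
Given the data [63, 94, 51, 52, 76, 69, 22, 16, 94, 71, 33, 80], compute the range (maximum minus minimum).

78

Step 1: Identify the maximum value: max = 94
Step 2: Identify the minimum value: min = 16
Step 3: Range = max - min = 94 - 16 = 78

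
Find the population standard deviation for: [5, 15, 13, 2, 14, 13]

4.9554

Step 1: Compute the mean: 10.3333
Step 2: Sum of squared deviations from the mean: 147.3333
Step 3: Population variance = 147.3333 / 6 = 24.5556
Step 4: Standard deviation = sqrt(24.5556) = 4.9554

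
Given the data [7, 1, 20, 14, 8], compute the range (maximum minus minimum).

19

Step 1: Identify the maximum value: max = 20
Step 2: Identify the minimum value: min = 1
Step 3: Range = max - min = 20 - 1 = 19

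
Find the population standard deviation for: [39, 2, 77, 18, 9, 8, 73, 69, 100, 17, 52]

32.2401

Step 1: Compute the mean: 42.1818
Step 2: Sum of squared deviations from the mean: 11433.6364
Step 3: Population variance = 11433.6364 / 11 = 1039.4215
Step 4: Standard deviation = sqrt(1039.4215) = 32.2401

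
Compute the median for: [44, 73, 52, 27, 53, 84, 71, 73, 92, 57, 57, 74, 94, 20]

64

Step 1: Sort the data in ascending order: [20, 27, 44, 52, 53, 57, 57, 71, 73, 73, 74, 84, 92, 94]
Step 2: The number of values is n = 14.
Step 3: Since n is even, the median is the average of positions 7 and 8:
  Median = (57 + 71) / 2 = 64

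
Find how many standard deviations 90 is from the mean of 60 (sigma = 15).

2

Step 1: Recall the z-score formula: z = (x - mu) / sigma
Step 2: Substitute values: z = (90 - 60) / 15
Step 3: z = 30 / 15 = 2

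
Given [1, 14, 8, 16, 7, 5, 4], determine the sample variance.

29.1429

Step 1: Compute the mean: (1 + 14 + 8 + 16 + 7 + 5 + 4) / 7 = 7.8571
Step 2: Compute squared deviations from the mean:
  (1 - 7.8571)^2 = 47.0204
  (14 - 7.8571)^2 = 37.7347
  (8 - 7.8571)^2 = 0.0204
  (16 - 7.8571)^2 = 66.3061
  (7 - 7.8571)^2 = 0.7347
  (5 - 7.8571)^2 = 8.1633
  (4 - 7.8571)^2 = 14.8776
Step 3: Sum of squared deviations = 174.8571
Step 4: Sample variance = 174.8571 / 6 = 29.1429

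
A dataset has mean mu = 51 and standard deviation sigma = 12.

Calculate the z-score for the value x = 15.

-3

Step 1: Recall the z-score formula: z = (x - mu) / sigma
Step 2: Substitute values: z = (15 - 51) / 12
Step 3: z = -36 / 12 = -3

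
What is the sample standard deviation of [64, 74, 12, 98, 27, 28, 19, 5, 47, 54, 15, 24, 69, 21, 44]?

26.9959

Step 1: Compute the mean: 40.0667
Step 2: Sum of squared deviations from the mean: 10202.9333
Step 3: Sample variance = 10202.9333 / 14 = 728.781
Step 4: Standard deviation = sqrt(728.781) = 26.9959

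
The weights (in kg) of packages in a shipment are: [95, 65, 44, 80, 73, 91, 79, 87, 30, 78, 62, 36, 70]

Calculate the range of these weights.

65

Step 1: Identify the maximum value: max = 95
Step 2: Identify the minimum value: min = 30
Step 3: Range = max - min = 95 - 30 = 65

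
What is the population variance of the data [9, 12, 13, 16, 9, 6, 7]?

10.7755

Step 1: Compute the mean: (9 + 12 + 13 + 16 + 9 + 6 + 7) / 7 = 10.2857
Step 2: Compute squared deviations from the mean:
  (9 - 10.2857)^2 = 1.6531
  (12 - 10.2857)^2 = 2.9388
  (13 - 10.2857)^2 = 7.3673
  (16 - 10.2857)^2 = 32.6531
  (9 - 10.2857)^2 = 1.6531
  (6 - 10.2857)^2 = 18.3673
  (7 - 10.2857)^2 = 10.7959
Step 3: Sum of squared deviations = 75.4286
Step 4: Population variance = 75.4286 / 7 = 10.7755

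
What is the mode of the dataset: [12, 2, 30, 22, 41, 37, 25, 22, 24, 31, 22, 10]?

22

Step 1: Count the frequency of each value:
  2: appears 1 time(s)
  10: appears 1 time(s)
  12: appears 1 time(s)
  22: appears 3 time(s)
  24: appears 1 time(s)
  25: appears 1 time(s)
  30: appears 1 time(s)
  31: appears 1 time(s)
  37: appears 1 time(s)
  41: appears 1 time(s)
Step 2: The value 22 appears most frequently (3 times).
Step 3: Mode = 22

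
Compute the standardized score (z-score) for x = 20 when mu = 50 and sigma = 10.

-3

Step 1: Recall the z-score formula: z = (x - mu) / sigma
Step 2: Substitute values: z = (20 - 50) / 10
Step 3: z = -30 / 10 = -3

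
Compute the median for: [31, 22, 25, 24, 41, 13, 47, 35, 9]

25

Step 1: Sort the data in ascending order: [9, 13, 22, 24, 25, 31, 35, 41, 47]
Step 2: The number of values is n = 9.
Step 3: Since n is odd, the median is the middle value at position 5: 25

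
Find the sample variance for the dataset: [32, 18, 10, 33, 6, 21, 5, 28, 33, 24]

119.7778

Step 1: Compute the mean: (32 + 18 + 10 + 33 + 6 + 21 + 5 + 28 + 33 + 24) / 10 = 21
Step 2: Compute squared deviations from the mean:
  (32 - 21)^2 = 121
  (18 - 21)^2 = 9
  (10 - 21)^2 = 121
  (33 - 21)^2 = 144
  (6 - 21)^2 = 225
  (21 - 21)^2 = 0
  (5 - 21)^2 = 256
  (28 - 21)^2 = 49
  (33 - 21)^2 = 144
  (24 - 21)^2 = 9
Step 3: Sum of squared deviations = 1078
Step 4: Sample variance = 1078 / 9 = 119.7778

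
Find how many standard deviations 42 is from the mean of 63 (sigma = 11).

-1.9091

Step 1: Recall the z-score formula: z = (x - mu) / sigma
Step 2: Substitute values: z = (42 - 63) / 11
Step 3: z = -21 / 11 = -1.9091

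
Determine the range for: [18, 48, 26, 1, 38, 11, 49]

48

Step 1: Identify the maximum value: max = 49
Step 2: Identify the minimum value: min = 1
Step 3: Range = max - min = 49 - 1 = 48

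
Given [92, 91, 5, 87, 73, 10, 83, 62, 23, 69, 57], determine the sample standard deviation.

32.24

Step 1: Compute the mean: 59.2727
Step 2: Sum of squared deviations from the mean: 10394.1818
Step 3: Sample variance = 10394.1818 / 10 = 1039.4182
Step 4: Standard deviation = sqrt(1039.4182) = 32.24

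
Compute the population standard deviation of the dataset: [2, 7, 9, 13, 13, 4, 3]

4.233

Step 1: Compute the mean: 7.2857
Step 2: Sum of squared deviations from the mean: 125.4286
Step 3: Population variance = 125.4286 / 7 = 17.9184
Step 4: Standard deviation = sqrt(17.9184) = 4.233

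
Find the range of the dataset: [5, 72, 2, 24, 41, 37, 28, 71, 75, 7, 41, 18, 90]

88

Step 1: Identify the maximum value: max = 90
Step 2: Identify the minimum value: min = 2
Step 3: Range = max - min = 90 - 2 = 88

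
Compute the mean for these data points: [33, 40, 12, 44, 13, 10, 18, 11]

22.625

Step 1: Sum all values: 33 + 40 + 12 + 44 + 13 + 10 + 18 + 11 = 181
Step 2: Count the number of values: n = 8
Step 3: Mean = sum / n = 181 / 8 = 22.625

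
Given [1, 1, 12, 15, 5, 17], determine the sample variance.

50.3

Step 1: Compute the mean: (1 + 1 + 12 + 15 + 5 + 17) / 6 = 8.5
Step 2: Compute squared deviations from the mean:
  (1 - 8.5)^2 = 56.25
  (1 - 8.5)^2 = 56.25
  (12 - 8.5)^2 = 12.25
  (15 - 8.5)^2 = 42.25
  (5 - 8.5)^2 = 12.25
  (17 - 8.5)^2 = 72.25
Step 3: Sum of squared deviations = 251.5
Step 4: Sample variance = 251.5 / 5 = 50.3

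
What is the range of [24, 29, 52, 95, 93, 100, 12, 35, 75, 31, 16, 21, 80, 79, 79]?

88

Step 1: Identify the maximum value: max = 100
Step 2: Identify the minimum value: min = 12
Step 3: Range = max - min = 100 - 12 = 88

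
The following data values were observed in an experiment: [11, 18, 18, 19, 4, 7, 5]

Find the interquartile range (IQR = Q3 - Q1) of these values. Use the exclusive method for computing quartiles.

13

Step 1: Sort the data: [4, 5, 7, 11, 18, 18, 19]
Step 2: n = 7
Step 3: Using the exclusive quartile method:
  Q1 = 5
  Q2 (median) = 11
  Q3 = 18
  IQR = Q3 - Q1 = 18 - 5 = 13
Step 4: IQR = 13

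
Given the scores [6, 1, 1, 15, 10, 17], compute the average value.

8.3333

Step 1: Sum all values: 6 + 1 + 1 + 15 + 10 + 17 = 50
Step 2: Count the number of values: n = 6
Step 3: Mean = sum / n = 50 / 6 = 8.3333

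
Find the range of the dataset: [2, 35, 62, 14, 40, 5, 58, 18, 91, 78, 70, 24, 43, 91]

89

Step 1: Identify the maximum value: max = 91
Step 2: Identify the minimum value: min = 2
Step 3: Range = max - min = 91 - 2 = 89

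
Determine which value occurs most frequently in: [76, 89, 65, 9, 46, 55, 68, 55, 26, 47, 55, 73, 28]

55

Step 1: Count the frequency of each value:
  9: appears 1 time(s)
  26: appears 1 time(s)
  28: appears 1 time(s)
  46: appears 1 time(s)
  47: appears 1 time(s)
  55: appears 3 time(s)
  65: appears 1 time(s)
  68: appears 1 time(s)
  73: appears 1 time(s)
  76: appears 1 time(s)
  89: appears 1 time(s)
Step 2: The value 55 appears most frequently (3 times).
Step 3: Mode = 55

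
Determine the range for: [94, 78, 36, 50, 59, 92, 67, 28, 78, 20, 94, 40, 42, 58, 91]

74

Step 1: Identify the maximum value: max = 94
Step 2: Identify the minimum value: min = 20
Step 3: Range = max - min = 94 - 20 = 74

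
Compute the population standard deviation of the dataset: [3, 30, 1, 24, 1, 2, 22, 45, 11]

14.8107

Step 1: Compute the mean: 15.4444
Step 2: Sum of squared deviations from the mean: 1974.2222
Step 3: Population variance = 1974.2222 / 9 = 219.358
Step 4: Standard deviation = sqrt(219.358) = 14.8107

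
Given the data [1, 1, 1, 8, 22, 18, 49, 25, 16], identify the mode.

1

Step 1: Count the frequency of each value:
  1: appears 3 time(s)
  8: appears 1 time(s)
  16: appears 1 time(s)
  18: appears 1 time(s)
  22: appears 1 time(s)
  25: appears 1 time(s)
  49: appears 1 time(s)
Step 2: The value 1 appears most frequently (3 times).
Step 3: Mode = 1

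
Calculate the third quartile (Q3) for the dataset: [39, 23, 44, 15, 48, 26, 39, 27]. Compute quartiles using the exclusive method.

42.75

Step 1: Sort the data: [15, 23, 26, 27, 39, 39, 44, 48]
Step 2: n = 8
Step 3: Using the exclusive quartile method:
  Q1 = 23.75
  Q2 (median) = 33
  Q3 = 42.75
  IQR = Q3 - Q1 = 42.75 - 23.75 = 19
Step 4: Q3 = 42.75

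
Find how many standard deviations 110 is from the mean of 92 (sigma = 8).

2.25

Step 1: Recall the z-score formula: z = (x - mu) / sigma
Step 2: Substitute values: z = (110 - 92) / 8
Step 3: z = 18 / 8 = 2.25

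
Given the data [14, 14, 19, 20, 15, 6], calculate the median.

14.5

Step 1: Sort the data in ascending order: [6, 14, 14, 15, 19, 20]
Step 2: The number of values is n = 6.
Step 3: Since n is even, the median is the average of positions 3 and 4:
  Median = (14 + 15) / 2 = 14.5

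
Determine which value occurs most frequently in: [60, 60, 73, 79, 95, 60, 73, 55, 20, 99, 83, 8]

60

Step 1: Count the frequency of each value:
  8: appears 1 time(s)
  20: appears 1 time(s)
  55: appears 1 time(s)
  60: appears 3 time(s)
  73: appears 2 time(s)
  79: appears 1 time(s)
  83: appears 1 time(s)
  95: appears 1 time(s)
  99: appears 1 time(s)
Step 2: The value 60 appears most frequently (3 times).
Step 3: Mode = 60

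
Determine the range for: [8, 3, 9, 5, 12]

9

Step 1: Identify the maximum value: max = 12
Step 2: Identify the minimum value: min = 3
Step 3: Range = max - min = 12 - 3 = 9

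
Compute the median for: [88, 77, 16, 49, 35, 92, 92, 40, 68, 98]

72.5

Step 1: Sort the data in ascending order: [16, 35, 40, 49, 68, 77, 88, 92, 92, 98]
Step 2: The number of values is n = 10.
Step 3: Since n is even, the median is the average of positions 5 and 6:
  Median = (68 + 77) / 2 = 72.5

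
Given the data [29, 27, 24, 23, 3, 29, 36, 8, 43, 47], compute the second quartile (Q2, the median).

28

Step 1: Sort the data: [3, 8, 23, 24, 27, 29, 29, 36, 43, 47]
Step 2: n = 10
Step 3: Q2 is the median. Since n is even, it is the average of the values at positions 5 and 6:
  Q2 = (27 + 29) / 2 = 28
Step 4: Q2 = 28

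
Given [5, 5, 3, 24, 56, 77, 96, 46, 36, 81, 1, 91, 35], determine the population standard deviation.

33.5311

Step 1: Compute the mean: 42.7692
Step 2: Sum of squared deviations from the mean: 14616.3077
Step 3: Population variance = 14616.3077 / 13 = 1124.3314
Step 4: Standard deviation = sqrt(1124.3314) = 33.5311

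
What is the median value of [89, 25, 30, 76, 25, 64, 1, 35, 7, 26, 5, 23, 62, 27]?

26.5

Step 1: Sort the data in ascending order: [1, 5, 7, 23, 25, 25, 26, 27, 30, 35, 62, 64, 76, 89]
Step 2: The number of values is n = 14.
Step 3: Since n is even, the median is the average of positions 7 and 8:
  Median = (26 + 27) / 2 = 26.5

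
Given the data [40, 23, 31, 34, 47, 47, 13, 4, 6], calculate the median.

31

Step 1: Sort the data in ascending order: [4, 6, 13, 23, 31, 34, 40, 47, 47]
Step 2: The number of values is n = 9.
Step 3: Since n is odd, the median is the middle value at position 5: 31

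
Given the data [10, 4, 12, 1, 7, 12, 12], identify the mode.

12

Step 1: Count the frequency of each value:
  1: appears 1 time(s)
  4: appears 1 time(s)
  7: appears 1 time(s)
  10: appears 1 time(s)
  12: appears 3 time(s)
Step 2: The value 12 appears most frequently (3 times).
Step 3: Mode = 12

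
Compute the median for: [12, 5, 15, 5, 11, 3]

8

Step 1: Sort the data in ascending order: [3, 5, 5, 11, 12, 15]
Step 2: The number of values is n = 6.
Step 3: Since n is even, the median is the average of positions 3 and 4:
  Median = (5 + 11) / 2 = 8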